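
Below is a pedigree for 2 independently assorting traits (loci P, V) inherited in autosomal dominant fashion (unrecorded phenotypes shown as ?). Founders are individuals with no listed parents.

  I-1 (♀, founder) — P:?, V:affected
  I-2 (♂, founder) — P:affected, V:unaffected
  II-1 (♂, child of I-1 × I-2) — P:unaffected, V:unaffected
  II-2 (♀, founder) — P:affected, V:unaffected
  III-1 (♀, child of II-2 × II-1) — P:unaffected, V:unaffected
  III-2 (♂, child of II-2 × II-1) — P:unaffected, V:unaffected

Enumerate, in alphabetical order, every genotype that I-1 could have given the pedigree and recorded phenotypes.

I-1 ∈ {Pp Vv, pp Vv}

P/I-1 ? ·: pp|Pp
P/I-2 aff ·: Pp
P/II-1 un I-1×I-2: pp
P/II-2 aff ·: Pp
P/III-1 un II-2×II-1: pp
P/III-2 un II-2×II-1: pp
⇒ P over [I-1,I-2,II-1,II-2,III-1,III-2]: 2 consistent
V/I-1 aff ·: Vv
V/I-2 un ·: vv
V/II-1 un I-1×I-2: vv
V/II-2 un ·: vv
V/III-1 un II-2×II-1: vv
V/III-2 un II-2×II-1: vv
⇒ V over [I-1,I-2,II-1,II-2,III-1,III-2]: 1 consistent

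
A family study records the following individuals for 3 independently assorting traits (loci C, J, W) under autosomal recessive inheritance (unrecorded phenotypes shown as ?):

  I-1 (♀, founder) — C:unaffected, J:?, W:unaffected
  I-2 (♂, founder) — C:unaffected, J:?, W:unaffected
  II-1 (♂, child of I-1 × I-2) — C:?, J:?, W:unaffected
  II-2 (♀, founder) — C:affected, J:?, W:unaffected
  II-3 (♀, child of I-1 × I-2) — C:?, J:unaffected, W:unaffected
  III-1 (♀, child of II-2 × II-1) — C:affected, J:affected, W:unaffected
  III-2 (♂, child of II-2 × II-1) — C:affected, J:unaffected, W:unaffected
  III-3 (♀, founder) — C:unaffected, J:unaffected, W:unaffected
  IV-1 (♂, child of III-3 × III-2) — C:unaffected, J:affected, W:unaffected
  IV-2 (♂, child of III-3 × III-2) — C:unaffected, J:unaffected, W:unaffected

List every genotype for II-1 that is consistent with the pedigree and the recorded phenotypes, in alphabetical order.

C/I-1 un ·: CC|Cc
C/I-2 un ·: CC|Cc
C/II-1 ? I-1×I-2: Cc|cc
C/II-2 aff ·: cc
C/II-3 ? I-1×I-2: CC|Cc|cc
C/III-1 aff II-2×II-1: cc
C/III-2 aff II-2×II-1: cc
C/III-3 un ·: CC|Cc
C/IV-1 un III-3×III-2: Cc
C/IV-2 un III-3×III-2: Cc
⇒ C over [I-1,I-2,II-1,II-2,II-3,III-1,III-2,III-3,IV-1,IV-2]: 20 consistent
J/I-1 ? ·: JJ|Jj|jj
J/I-2 ? ·: JJ|Jj|jj
J/II-1 ? I-1×I-2: Jj|jj
J/II-2 ? ·: Jj|jj
J/II-3 un I-1×I-2: JJ|Jj
J/III-1 aff II-2×II-1: jj
J/III-2 un II-2×II-1: Jj
J/III-3 un ·: Jj
J/IV-1 aff III-3×III-2: jj
J/IV-2 un III-3×III-2: JJ|Jj
⇒ J over [I-1,I-2,II-1,II-2,II-3,III-1,III-2,III-3,IV-1,IV-2]: 48 consistent
W/I-1 un ·: WW|Ww
W/I-2 un ·: WW|Ww
W/II-1 un I-1×I-2: WW|Ww
W/II-2 un ·: WW|Ww
W/II-3 un I-1×I-2: WW|Ww
W/III-1 un II-2×II-1: WW|Ww
W/III-2 un II-2×II-1: WW|Ww
W/III-3 un ·: WW|Ww
W/IV-1 un III-3×III-2: WW|Ww
W/IV-2 un III-3×III-2: WW|Ww
⇒ W over [I-1,I-2,II-1,II-2,II-3,III-1,III-2,III-3,IV-1,IV-2]: 529 consistent

II-1 ∈ {Cc Jj WW, Cc Jj Ww, Cc jj WW, Cc jj Ww, cc Jj WW, cc Jj Ww, cc jj WW, cc jj Ww}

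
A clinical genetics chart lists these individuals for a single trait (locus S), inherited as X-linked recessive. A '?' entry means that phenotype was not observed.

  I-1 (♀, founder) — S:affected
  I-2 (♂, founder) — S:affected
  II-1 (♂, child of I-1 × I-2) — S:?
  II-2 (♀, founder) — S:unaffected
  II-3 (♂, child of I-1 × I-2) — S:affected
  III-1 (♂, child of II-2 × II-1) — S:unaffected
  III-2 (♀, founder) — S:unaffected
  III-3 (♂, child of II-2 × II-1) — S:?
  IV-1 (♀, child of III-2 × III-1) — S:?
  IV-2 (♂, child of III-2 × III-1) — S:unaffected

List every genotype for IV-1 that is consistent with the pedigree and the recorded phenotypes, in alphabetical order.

IV-1 ∈ {X^SX^S, X^SX^s}

S/I-1 aff ·: X^sX^s
S/I-2 aff ·: X^sY
S/II-1 ? I-1×I-2: X^sY
S/II-2 un ·: X^SX^S|X^SX^s
S/II-3 aff I-1×I-2: X^sY
S/III-1 un II-2×II-1: X^SY
S/III-2 un ·: X^SX^S|X^SX^s
S/III-3 ? II-2×II-1: X^SY|X^sY
S/IV-1 ? III-2×III-1: X^SX^S|X^SX^s
S/IV-2 un III-2×III-1: X^SY
⇒ S over [I-1,I-2,II-1,II-2,II-3,III-1,III-2,III-3,IV-1,IV-2]: 9 consistent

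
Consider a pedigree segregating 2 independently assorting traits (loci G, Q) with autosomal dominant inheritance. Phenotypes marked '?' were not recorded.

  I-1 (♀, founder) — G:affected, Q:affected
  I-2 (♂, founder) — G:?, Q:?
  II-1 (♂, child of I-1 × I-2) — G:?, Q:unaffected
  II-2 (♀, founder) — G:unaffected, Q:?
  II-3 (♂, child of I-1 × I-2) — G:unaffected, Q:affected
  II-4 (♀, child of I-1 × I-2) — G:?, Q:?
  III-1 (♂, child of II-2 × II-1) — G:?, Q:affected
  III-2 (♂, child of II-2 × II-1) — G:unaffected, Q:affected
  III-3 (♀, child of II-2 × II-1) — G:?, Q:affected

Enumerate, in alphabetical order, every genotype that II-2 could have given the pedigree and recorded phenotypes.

G/I-1 aff ·: Gg
G/I-2 ? ·: gg|Gg
G/II-1 ? I-1×I-2: gg|Gg
G/II-2 un ·: gg
G/II-3 un I-1×I-2: gg
G/II-4 ? I-1×I-2: gg|Gg|GG
G/III-1 ? II-2×II-1: gg|Gg
G/III-2 un II-2×II-1: gg
G/III-3 ? II-2×II-1: gg|Gg
⇒ G over [I-1,I-2,II-1,II-2,II-3,II-4,III-1,III-2,III-3]: 25 consistent
Q/I-1 aff ·: Qq
Q/I-2 ? ·: qq|Qq
Q/II-1 un I-1×I-2: qq
Q/II-2 ? ·: Qq|QQ
Q/II-3 aff I-1×I-2: Qq|QQ
Q/II-4 ? I-1×I-2: qq|Qq|QQ
Q/III-1 aff II-2×II-1: Qq
Q/III-2 aff II-2×II-1: Qq
Q/III-3 aff II-2×II-1: Qq
⇒ Q over [I-1,I-2,II-1,II-2,II-3,II-4,III-1,III-2,III-3]: 16 consistent

II-2 ∈ {gg QQ, gg Qq}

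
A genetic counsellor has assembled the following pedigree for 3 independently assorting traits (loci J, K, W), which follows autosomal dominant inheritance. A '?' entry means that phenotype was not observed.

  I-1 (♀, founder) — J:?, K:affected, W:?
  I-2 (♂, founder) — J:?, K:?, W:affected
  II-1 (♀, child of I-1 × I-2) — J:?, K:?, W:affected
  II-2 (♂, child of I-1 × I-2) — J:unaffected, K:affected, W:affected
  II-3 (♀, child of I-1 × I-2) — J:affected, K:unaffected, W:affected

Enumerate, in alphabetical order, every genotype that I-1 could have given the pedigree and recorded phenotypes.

J/I-1 ? ·: jj|Jj
J/I-2 ? ·: jj|Jj
J/II-1 ? I-1×I-2: jj|Jj|JJ
J/II-2 un I-1×I-2: jj
J/II-3 aff I-1×I-2: Jj|JJ
⇒ J over [I-1,I-2,II-1,II-2,II-3]: 10 consistent
K/I-1 aff ·: Kk
K/I-2 ? ·: kk|Kk
K/II-1 ? I-1×I-2: kk|Kk|KK
K/II-2 aff I-1×I-2: Kk|KK
K/II-3 un I-1×I-2: kk
⇒ K over [I-1,I-2,II-1,II-2,II-3]: 8 consistent
W/I-1 ? ·: ww|Ww|WW
W/I-2 aff ·: Ww|WW
W/II-1 aff I-1×I-2: Ww|WW
W/II-2 aff I-1×I-2: Ww|WW
W/II-3 aff I-1×I-2: Ww|WW
⇒ W over [I-1,I-2,II-1,II-2,II-3]: 27 consistent

I-1 ∈ {Jj Kk WW, Jj Kk Ww, Jj Kk ww, jj Kk WW, jj Kk Ww, jj Kk ww}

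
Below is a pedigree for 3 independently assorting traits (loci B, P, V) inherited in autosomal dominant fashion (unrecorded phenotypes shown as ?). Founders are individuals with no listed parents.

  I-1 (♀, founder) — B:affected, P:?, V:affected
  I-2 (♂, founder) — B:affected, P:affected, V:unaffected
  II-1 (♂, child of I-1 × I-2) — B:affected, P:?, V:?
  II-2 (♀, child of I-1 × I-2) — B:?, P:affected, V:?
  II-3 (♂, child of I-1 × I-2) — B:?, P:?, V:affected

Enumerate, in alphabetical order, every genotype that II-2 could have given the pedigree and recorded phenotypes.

B/I-1 aff ·: Bb|BB
B/I-2 aff ·: Bb|BB
B/II-1 aff I-1×I-2: Bb|BB
B/II-2 ? I-1×I-2: bb|Bb|BB
B/II-3 ? I-1×I-2: bb|Bb|BB
⇒ B over [I-1,I-2,II-1,II-2,II-3]: 35 consistent
P/I-1 ? ·: pp|Pp|PP
P/I-2 aff ·: Pp|PP
P/II-1 ? I-1×I-2: pp|Pp|PP
P/II-2 aff I-1×I-2: Pp|PP
P/II-3 ? I-1×I-2: pp|Pp|PP
⇒ P over [I-1,I-2,II-1,II-2,II-3]: 40 consistent
V/I-1 aff ·: Vv|VV
V/I-2 un ·: vv
V/II-1 ? I-1×I-2: vv|Vv
V/II-2 ? I-1×I-2: vv|Vv
V/II-3 aff I-1×I-2: Vv
⇒ V over [I-1,I-2,II-1,II-2,II-3]: 5 consistent

II-2 ∈ {BB PP Vv, BB PP vv, BB Pp Vv, BB Pp vv, Bb PP Vv, Bb PP vv, Bb Pp Vv, Bb Pp vv, bb PP Vv, bb PP vv, bb Pp Vv, bb Pp vv}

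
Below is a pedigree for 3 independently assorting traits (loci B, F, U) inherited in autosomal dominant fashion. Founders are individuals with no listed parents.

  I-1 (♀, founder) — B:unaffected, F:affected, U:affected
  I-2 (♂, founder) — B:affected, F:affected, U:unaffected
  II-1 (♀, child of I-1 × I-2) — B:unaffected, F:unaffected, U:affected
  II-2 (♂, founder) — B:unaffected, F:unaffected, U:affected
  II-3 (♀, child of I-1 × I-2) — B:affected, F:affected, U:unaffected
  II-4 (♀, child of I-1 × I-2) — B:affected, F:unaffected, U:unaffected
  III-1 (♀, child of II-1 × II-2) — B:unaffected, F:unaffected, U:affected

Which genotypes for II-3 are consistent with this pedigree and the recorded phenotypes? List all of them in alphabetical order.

II-3 ∈ {Bb FF uu, Bb Ff uu}

B/I-1 un ·: bb
B/I-2 aff ·: Bb
B/II-1 un I-1×I-2: bb
B/II-2 un ·: bb
B/II-3 aff I-1×I-2: Bb
B/II-4 aff I-1×I-2: Bb
B/III-1 un II-1×II-2: bb
⇒ B over [I-1,I-2,II-1,II-2,II-3,II-4,III-1]: 1 consistent
F/I-1 aff ·: Ff
F/I-2 aff ·: Ff
F/II-1 un I-1×I-2: ff
F/II-2 un ·: ff
F/II-3 aff I-1×I-2: Ff|FF
F/II-4 un I-1×I-2: ff
F/III-1 un II-1×II-2: ff
⇒ F over [I-1,I-2,II-1,II-2,II-3,II-4,III-1]: 2 consistent
U/I-1 aff ·: Uu
U/I-2 un ·: uu
U/II-1 aff I-1×I-2: Uu
U/II-2 aff ·: Uu|UU
U/II-3 un I-1×I-2: uu
U/II-4 un I-1×I-2: uu
U/III-1 aff II-1×II-2: Uu|UU
⇒ U over [I-1,I-2,II-1,II-2,II-3,II-4,III-1]: 4 consistent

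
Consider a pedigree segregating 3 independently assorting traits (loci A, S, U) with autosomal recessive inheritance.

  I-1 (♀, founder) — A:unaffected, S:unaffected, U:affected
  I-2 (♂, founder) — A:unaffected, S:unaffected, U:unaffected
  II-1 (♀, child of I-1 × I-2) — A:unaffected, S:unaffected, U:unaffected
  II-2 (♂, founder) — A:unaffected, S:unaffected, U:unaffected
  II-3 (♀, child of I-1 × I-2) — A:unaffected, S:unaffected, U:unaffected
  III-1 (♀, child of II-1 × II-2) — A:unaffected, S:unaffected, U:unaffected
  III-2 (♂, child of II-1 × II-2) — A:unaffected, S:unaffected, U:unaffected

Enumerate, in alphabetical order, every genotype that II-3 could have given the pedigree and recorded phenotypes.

II-3 ∈ {AA SS Uu, AA Ss Uu, Aa SS Uu, Aa Ss Uu}

A/I-1 un ·: AA|Aa
A/I-2 un ·: AA|Aa
A/II-1 un I-1×I-2: AA|Aa
A/II-2 un ·: AA|Aa
A/II-3 un I-1×I-2: AA|Aa
A/III-1 un II-1×II-2: AA|Aa
A/III-2 un II-1×II-2: AA|Aa
⇒ A over [I-1,I-2,II-1,II-2,II-3,III-1,III-2]: 83 consistent
S/I-1 un ·: SS|Ss
S/I-2 un ·: SS|Ss
S/II-1 un I-1×I-2: SS|Ss
S/II-2 un ·: SS|Ss
S/II-3 un I-1×I-2: SS|Ss
S/III-1 un II-1×II-2: SS|Ss
S/III-2 un II-1×II-2: SS|Ss
⇒ S over [I-1,I-2,II-1,II-2,II-3,III-1,III-2]: 83 consistent
U/I-1 aff ·: uu
U/I-2 un ·: UU|Uu
U/II-1 un I-1×I-2: Uu
U/II-2 un ·: UU|Uu
U/II-3 un I-1×I-2: Uu
U/III-1 un II-1×II-2: UU|Uu
U/III-2 un II-1×II-2: UU|Uu
⇒ U over [I-1,I-2,II-1,II-2,II-3,III-1,III-2]: 16 consistent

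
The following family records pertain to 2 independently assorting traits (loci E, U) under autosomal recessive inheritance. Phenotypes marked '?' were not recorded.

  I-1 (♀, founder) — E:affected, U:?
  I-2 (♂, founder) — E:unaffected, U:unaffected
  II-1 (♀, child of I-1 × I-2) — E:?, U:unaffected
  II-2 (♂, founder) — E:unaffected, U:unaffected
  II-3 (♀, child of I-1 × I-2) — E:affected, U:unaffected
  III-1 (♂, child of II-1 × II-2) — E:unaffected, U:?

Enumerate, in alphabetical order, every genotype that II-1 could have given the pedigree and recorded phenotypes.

II-1 ∈ {Ee UU, Ee Uu, ee UU, ee Uu}

E/I-1 aff ·: ee
E/I-2 un ·: Ee
E/II-1 ? I-1×I-2: Ee|ee
E/II-2 un ·: EE|Ee
E/II-3 aff I-1×I-2: ee
E/III-1 un II-1×II-2: EE|Ee
⇒ E over [I-1,I-2,II-1,II-2,II-3,III-1]: 6 consistent
U/I-1 ? ·: UU|Uu|uu
U/I-2 un ·: UU|Uu
U/II-1 un I-1×I-2: UU|Uu
U/II-2 un ·: UU|Uu
U/II-3 un I-1×I-2: UU|Uu
U/III-1 ? II-1×II-2: UU|Uu|uu
⇒ U over [I-1,I-2,II-1,II-2,II-3,III-1]: 61 consistent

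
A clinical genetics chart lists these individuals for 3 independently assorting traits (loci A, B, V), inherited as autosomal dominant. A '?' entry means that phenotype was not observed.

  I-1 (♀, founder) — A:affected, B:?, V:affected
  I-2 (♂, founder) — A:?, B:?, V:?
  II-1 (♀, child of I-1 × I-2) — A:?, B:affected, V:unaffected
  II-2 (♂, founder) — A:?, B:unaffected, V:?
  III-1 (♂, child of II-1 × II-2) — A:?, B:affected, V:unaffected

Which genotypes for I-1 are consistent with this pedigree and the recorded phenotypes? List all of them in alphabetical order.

A/I-1 aff ·: Aa|AA
A/I-2 ? ·: aa|Aa|AA
A/II-1 ? I-1×I-2: aa|Aa|AA
A/II-2 ? ·: aa|Aa|AA
A/III-1 ? II-1×II-2: aa|Aa|AA
⇒ A over [I-1,I-2,II-1,II-2,III-1]: 59 consistent
B/I-1 ? ·: bb|Bb|BB
B/I-2 ? ·: bb|Bb|BB
B/II-1 aff I-1×I-2: Bb|BB
B/II-2 un ·: bb
B/III-1 aff II-1×II-2: Bb
⇒ B over [I-1,I-2,II-1,II-2,III-1]: 11 consistent
V/I-1 aff ·: Vv
V/I-2 ? ·: vv|Vv
V/II-1 un I-1×I-2: vv
V/II-2 ? ·: vv|Vv
V/III-1 un II-1×II-2: vv
⇒ V over [I-1,I-2,II-1,II-2,III-1]: 4 consistent

I-1 ∈ {AA BB Vv, AA Bb Vv, AA bb Vv, Aa BB Vv, Aa Bb Vv, Aa bb Vv}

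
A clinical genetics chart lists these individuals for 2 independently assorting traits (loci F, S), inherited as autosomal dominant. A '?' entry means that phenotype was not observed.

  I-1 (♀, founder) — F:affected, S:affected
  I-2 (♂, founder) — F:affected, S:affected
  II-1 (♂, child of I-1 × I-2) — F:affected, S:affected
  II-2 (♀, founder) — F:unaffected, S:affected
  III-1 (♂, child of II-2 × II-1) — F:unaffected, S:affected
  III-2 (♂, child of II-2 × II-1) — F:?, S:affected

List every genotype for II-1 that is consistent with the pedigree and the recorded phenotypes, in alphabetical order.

II-1 ∈ {Ff SS, Ff Ss}

F/I-1 aff ·: Ff|FF
F/I-2 aff ·: Ff|FF
F/II-1 aff I-1×I-2: Ff
F/II-2 un ·: ff
F/III-1 un II-2×II-1: ff
F/III-2 ? II-2×II-1: ff|Ff
⇒ F over [I-1,I-2,II-1,II-2,III-1,III-2]: 6 consistent
S/I-1 aff ·: Ss|SS
S/I-2 aff ·: Ss|SS
S/II-1 aff I-1×I-2: Ss|SS
S/II-2 aff ·: Ss|SS
S/III-1 aff II-2×II-1: Ss|SS
S/III-2 aff II-2×II-1: Ss|SS
⇒ S over [I-1,I-2,II-1,II-2,III-1,III-2]: 44 consistent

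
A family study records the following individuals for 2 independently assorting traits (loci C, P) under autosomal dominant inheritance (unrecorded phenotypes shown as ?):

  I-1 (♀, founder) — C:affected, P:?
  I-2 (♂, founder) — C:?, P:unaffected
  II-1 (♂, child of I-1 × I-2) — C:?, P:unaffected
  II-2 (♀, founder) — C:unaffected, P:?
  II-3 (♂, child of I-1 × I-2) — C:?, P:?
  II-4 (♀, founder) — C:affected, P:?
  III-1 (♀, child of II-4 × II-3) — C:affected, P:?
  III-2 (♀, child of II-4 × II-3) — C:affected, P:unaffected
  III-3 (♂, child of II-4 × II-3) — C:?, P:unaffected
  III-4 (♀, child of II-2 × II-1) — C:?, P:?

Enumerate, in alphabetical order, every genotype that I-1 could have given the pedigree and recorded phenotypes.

I-1 ∈ {CC Pp, CC pp, Cc Pp, Cc pp}

C/I-1 aff ·: Cc|CC
C/I-2 ? ·: cc|Cc|CC
C/II-1 ? I-1×I-2: cc|Cc|CC
C/II-2 un ·: cc
C/II-3 ? I-1×I-2: cc|Cc|CC
C/II-4 aff ·: Cc|CC
C/III-1 aff II-4×II-3: Cc|CC
C/III-2 aff II-4×II-3: Cc|CC
C/III-3 ? II-4×II-3: cc|Cc|CC
C/III-4 ? II-2×II-1: cc|Cc
⇒ C over [I-1,I-2,II-1,II-2,II-3,II-4,III-1,III-2,III-3,III-4]: 420 consistent
P/I-1 ? ·: pp|Pp
P/I-2 un ·: pp
P/II-1 un I-1×I-2: pp
P/II-2 ? ·: pp|Pp|PP
P/II-3 ? I-1×I-2: pp|Pp
P/II-4 ? ·: pp|Pp
P/III-1 ? II-4×II-3: pp|Pp|PP
P/III-2 un II-4×II-3: pp
P/III-3 un II-4×II-3: pp
P/III-4 ? II-2×II-1: pp|Pp
⇒ P over [I-1,I-2,II-1,II-2,II-3,II-4,III-1,III-2,III-3,III-4]: 44 consistent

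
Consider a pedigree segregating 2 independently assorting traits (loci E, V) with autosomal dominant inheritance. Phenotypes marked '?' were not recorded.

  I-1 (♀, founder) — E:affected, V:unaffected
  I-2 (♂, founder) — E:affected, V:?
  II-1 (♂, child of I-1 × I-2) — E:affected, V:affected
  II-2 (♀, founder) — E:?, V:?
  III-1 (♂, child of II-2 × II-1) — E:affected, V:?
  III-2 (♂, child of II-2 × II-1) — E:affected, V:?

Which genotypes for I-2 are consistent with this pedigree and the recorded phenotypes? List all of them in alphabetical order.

E/I-1 aff ·: Ee|EE
E/I-2 aff ·: Ee|EE
E/II-1 aff I-1×I-2: Ee|EE
E/II-2 ? ·: ee|Ee|EE
E/III-1 aff II-2×II-1: Ee|EE
E/III-2 aff II-2×II-1: Ee|EE
⇒ E over [I-1,I-2,II-1,II-2,III-1,III-2]: 51 consistent
V/I-1 un ·: vv
V/I-2 ? ·: Vv|VV
V/II-1 aff I-1×I-2: Vv
V/II-2 ? ·: vv|Vv|VV
V/III-1 ? II-2×II-1: vv|Vv|VV
V/III-2 ? II-2×II-1: vv|Vv|VV
⇒ V over [I-1,I-2,II-1,II-2,III-1,III-2]: 34 consistent

I-2 ∈ {EE VV, EE Vv, Ee VV, Ee Vv}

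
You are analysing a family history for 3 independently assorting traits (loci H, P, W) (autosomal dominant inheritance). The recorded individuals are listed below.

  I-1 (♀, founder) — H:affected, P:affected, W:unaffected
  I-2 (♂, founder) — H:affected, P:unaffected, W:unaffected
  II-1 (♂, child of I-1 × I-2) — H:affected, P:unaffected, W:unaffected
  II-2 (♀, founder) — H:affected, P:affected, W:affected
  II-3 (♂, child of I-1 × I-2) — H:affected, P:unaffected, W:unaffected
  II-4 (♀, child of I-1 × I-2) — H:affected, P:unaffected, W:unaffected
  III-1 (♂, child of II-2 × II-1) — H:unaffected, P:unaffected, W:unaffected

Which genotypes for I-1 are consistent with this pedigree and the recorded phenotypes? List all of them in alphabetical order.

I-1 ∈ {HH Pp ww, Hh Pp ww}

H/I-1 aff ·: Hh|HH
H/I-2 aff ·: Hh|HH
H/II-1 aff I-1×I-2: Hh
H/II-2 aff ·: Hh
H/II-3 aff I-1×I-2: Hh|HH
H/II-4 aff I-1×I-2: Hh|HH
H/III-1 un II-2×II-1: hh
⇒ H over [I-1,I-2,II-1,II-2,II-3,II-4,III-1]: 12 consistent
P/I-1 aff ·: Pp
P/I-2 un ·: pp
P/II-1 un I-1×I-2: pp
P/II-2 aff ·: Pp
P/II-3 un I-1×I-2: pp
P/II-4 un I-1×I-2: pp
P/III-1 un II-2×II-1: pp
⇒ P over [I-1,I-2,II-1,II-2,II-3,II-4,III-1]: 1 consistent
W/I-1 un ·: ww
W/I-2 un ·: ww
W/II-1 un I-1×I-2: ww
W/II-2 aff ·: Ww
W/II-3 un I-1×I-2: ww
W/II-4 un I-1×I-2: ww
W/III-1 un II-2×II-1: ww
⇒ W over [I-1,I-2,II-1,II-2,II-3,II-4,III-1]: 1 consistent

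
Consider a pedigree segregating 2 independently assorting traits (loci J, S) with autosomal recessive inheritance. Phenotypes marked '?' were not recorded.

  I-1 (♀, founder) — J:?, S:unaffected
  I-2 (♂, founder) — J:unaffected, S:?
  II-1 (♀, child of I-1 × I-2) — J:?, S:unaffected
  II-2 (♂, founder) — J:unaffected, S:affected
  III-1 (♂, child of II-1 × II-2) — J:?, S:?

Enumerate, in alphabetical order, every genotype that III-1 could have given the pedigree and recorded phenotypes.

J/I-1 ? ·: JJ|Jj|jj
J/I-2 un ·: JJ|Jj
J/II-1 ? I-1×I-2: JJ|Jj|jj
J/II-2 un ·: JJ|Jj
J/III-1 ? II-1×II-2: JJ|Jj|jj
⇒ J over [I-1,I-2,II-1,II-2,III-1]: 43 consistent
S/I-1 un ·: SS|Ss
S/I-2 ? ·: SS|Ss|ss
S/II-1 un I-1×I-2: SS|Ss
S/II-2 aff ·: ss
S/III-1 ? II-1×II-2: Ss|ss
⇒ S over [I-1,I-2,II-1,II-2,III-1]: 14 consistent

III-1 ∈ {JJ Ss, JJ ss, Jj Ss, Jj ss, jj Ss, jj ss}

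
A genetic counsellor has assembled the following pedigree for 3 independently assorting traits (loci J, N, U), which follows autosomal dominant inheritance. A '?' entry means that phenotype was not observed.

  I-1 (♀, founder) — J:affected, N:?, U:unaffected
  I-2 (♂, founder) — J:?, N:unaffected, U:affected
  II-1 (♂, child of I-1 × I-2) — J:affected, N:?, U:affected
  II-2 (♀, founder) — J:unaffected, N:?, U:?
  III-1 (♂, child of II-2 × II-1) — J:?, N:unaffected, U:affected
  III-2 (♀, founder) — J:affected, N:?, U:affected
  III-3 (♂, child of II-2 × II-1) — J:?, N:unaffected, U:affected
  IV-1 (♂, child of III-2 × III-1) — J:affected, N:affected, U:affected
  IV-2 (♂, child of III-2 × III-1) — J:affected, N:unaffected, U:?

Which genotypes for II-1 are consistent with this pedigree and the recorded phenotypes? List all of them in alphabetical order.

II-1 ∈ {JJ Nn Uu, JJ nn Uu, Jj Nn Uu, Jj nn Uu}

J/I-1 aff ·: Jj|JJ
J/I-2 ? ·: jj|Jj|JJ
J/II-1 aff I-1×I-2: Jj|JJ
J/II-2 un ·: jj
J/III-1 ? II-2×II-1: jj|Jj
J/III-2 aff ·: Jj|JJ
J/III-3 ? II-2×II-1: jj|Jj
J/IV-1 aff III-2×III-1: Jj|JJ
J/IV-2 aff III-2×III-1: Jj|JJ
⇒ J over [I-1,I-2,II-1,II-2,III-1,III-2,III-3,IV-1,IV-2]: 132 consistent
N/I-1 ? ·: nn|Nn|NN
N/I-2 un ·: nn
N/II-1 ? I-1×I-2: nn|Nn
N/II-2 ? ·: nn|Nn
N/III-1 un II-2×II-1: nn
N/III-2 ? ·: Nn
N/III-3 un II-2×II-1: nn
N/IV-1 aff III-2×III-1: Nn
N/IV-2 un III-2×III-1: nn
⇒ N over [I-1,I-2,II-1,II-2,III-1,III-2,III-3,IV-1,IV-2]: 8 consistent
U/I-1 un ·: uu
U/I-2 aff ·: Uu|UU
U/II-1 aff I-1×I-2: Uu
U/II-2 ? ·: uu|Uu|UU
U/III-1 aff II-2×II-1: Uu|UU
U/III-2 aff ·: Uu|UU
U/III-3 aff II-2×II-1: Uu|UU
U/IV-1 aff III-2×III-1: Uu|UU
U/IV-2 ? III-2×III-1: uu|Uu|UU
⇒ U over [I-1,I-2,II-1,II-2,III-1,III-2,III-3,IV-1,IV-2]: 140 consistent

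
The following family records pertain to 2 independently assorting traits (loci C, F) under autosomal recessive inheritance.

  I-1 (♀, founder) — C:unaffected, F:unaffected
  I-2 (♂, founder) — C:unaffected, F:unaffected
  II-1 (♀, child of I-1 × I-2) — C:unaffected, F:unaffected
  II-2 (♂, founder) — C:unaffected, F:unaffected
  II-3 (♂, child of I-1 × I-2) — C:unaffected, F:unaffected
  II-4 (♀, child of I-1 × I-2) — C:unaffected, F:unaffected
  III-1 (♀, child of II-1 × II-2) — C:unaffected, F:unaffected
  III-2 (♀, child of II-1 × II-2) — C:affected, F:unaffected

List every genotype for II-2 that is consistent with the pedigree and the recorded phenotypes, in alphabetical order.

C/I-1 un ·: CC|Cc
C/I-2 un ·: CC|Cc
C/II-1 un I-1×I-2: Cc
C/II-2 un ·: Cc
C/II-3 un I-1×I-2: CC|Cc
C/II-4 un I-1×I-2: CC|Cc
C/III-1 un II-1×II-2: CC|Cc
C/III-2 aff II-1×II-2: cc
⇒ C over [I-1,I-2,II-1,II-2,II-3,II-4,III-1,III-2]: 24 consistent
F/I-1 un ·: FF|Ff
F/I-2 un ·: FF|Ff
F/II-1 un I-1×I-2: FF|Ff
F/II-2 un ·: FF|Ff
F/II-3 un I-1×I-2: FF|Ff
F/II-4 un I-1×I-2: FF|Ff
F/III-1 un II-1×II-2: FF|Ff
F/III-2 un II-1×II-2: FF|Ff
⇒ F over [I-1,I-2,II-1,II-2,II-3,II-4,III-1,III-2]: 161 consistent

II-2 ∈ {Cc FF, Cc Ff}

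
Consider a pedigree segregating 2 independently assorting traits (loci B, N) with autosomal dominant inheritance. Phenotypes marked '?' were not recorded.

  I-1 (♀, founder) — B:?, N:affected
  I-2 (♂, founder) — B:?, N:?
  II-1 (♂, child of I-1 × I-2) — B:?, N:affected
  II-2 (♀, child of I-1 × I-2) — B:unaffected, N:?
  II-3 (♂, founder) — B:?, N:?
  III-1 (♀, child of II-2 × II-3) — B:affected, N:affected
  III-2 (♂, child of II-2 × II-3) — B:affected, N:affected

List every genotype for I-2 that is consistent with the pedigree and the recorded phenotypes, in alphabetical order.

B/I-1 ? ·: bb|Bb
B/I-2 ? ·: bb|Bb
B/II-1 ? I-1×I-2: bb|Bb|BB
B/II-2 un I-1×I-2: bb
B/II-3 ? ·: Bb|BB
B/III-1 aff II-2×II-3: Bb
B/III-2 aff II-2×II-3: Bb
⇒ B over [I-1,I-2,II-1,II-2,II-3,III-1,III-2]: 16 consistent
N/I-1 aff ·: Nn|NN
N/I-2 ? ·: nn|Nn|NN
N/II-1 aff I-1×I-2: Nn|NN
N/II-2 ? I-1×I-2: nn|Nn|NN
N/II-3 ? ·: nn|Nn|NN
N/III-1 aff II-2×II-3: Nn|NN
N/III-2 aff II-2×II-3: Nn|NN
⇒ N over [I-1,I-2,II-1,II-2,II-3,III-1,III-2]: 120 consistent

I-2 ∈ {Bb NN, Bb Nn, Bb nn, bb NN, bb Nn, bb nn}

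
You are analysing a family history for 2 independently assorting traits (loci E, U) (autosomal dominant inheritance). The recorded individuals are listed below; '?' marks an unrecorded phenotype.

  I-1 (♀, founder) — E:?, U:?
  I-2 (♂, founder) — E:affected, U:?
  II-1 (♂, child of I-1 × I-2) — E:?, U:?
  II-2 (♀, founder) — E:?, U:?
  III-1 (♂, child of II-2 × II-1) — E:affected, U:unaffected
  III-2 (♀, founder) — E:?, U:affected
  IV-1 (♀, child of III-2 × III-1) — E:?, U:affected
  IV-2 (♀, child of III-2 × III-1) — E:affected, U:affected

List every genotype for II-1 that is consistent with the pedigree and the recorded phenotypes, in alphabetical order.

II-1 ∈ {EE Uu, EE uu, Ee Uu, Ee uu, ee Uu, ee uu}

E/I-1 ? ·: ee|Ee|EE
E/I-2 aff ·: Ee|EE
E/II-1 ? I-1×I-2: ee|Ee|EE
E/II-2 ? ·: ee|Ee|EE
E/III-1 aff II-2×II-1: Ee|EE
E/III-2 ? ·: ee|Ee|EE
E/IV-1 ? III-2×III-1: ee|Ee|EE
E/IV-2 aff III-2×III-1: Ee|EE
⇒ E over [I-1,I-2,II-1,II-2,III-1,III-2,IV-1,IV-2]: 432 consistent
U/I-1 ? ·: uu|Uu|UU
U/I-2 ? ·: uu|Uu|UU
U/II-1 ? I-1×I-2: uu|Uu
U/II-2 ? ·: uu|Uu
U/III-1 un II-2×II-1: uu
U/III-2 aff ·: Uu|UU
U/IV-1 aff III-2×III-1: Uu
U/IV-2 aff III-2×III-1: Uu
⇒ U over [I-1,I-2,II-1,II-2,III-1,III-2,IV-1,IV-2]: 44 consistent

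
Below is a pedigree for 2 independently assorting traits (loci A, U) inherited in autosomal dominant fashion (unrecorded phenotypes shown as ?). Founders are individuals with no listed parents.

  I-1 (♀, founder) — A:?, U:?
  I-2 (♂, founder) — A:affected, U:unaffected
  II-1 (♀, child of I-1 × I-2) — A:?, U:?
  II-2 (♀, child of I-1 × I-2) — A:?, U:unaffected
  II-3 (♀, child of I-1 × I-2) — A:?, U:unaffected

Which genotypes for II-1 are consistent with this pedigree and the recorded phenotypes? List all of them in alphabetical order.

A/I-1 ? ·: aa|Aa|AA
A/I-2 aff ·: Aa|AA
A/II-1 ? I-1×I-2: aa|Aa|AA
A/II-2 ? I-1×I-2: aa|Aa|AA
A/II-3 ? I-1×I-2: aa|Aa|AA
⇒ A over [I-1,I-2,II-1,II-2,II-3]: 53 consistent
U/I-1 ? ·: uu|Uu
U/I-2 un ·: uu
U/II-1 ? I-1×I-2: uu|Uu
U/II-2 un I-1×I-2: uu
U/II-3 un I-1×I-2: uu
⇒ U over [I-1,I-2,II-1,II-2,II-3]: 3 consistent

II-1 ∈ {AA Uu, AA uu, Aa Uu, Aa uu, aa Uu, aa uu}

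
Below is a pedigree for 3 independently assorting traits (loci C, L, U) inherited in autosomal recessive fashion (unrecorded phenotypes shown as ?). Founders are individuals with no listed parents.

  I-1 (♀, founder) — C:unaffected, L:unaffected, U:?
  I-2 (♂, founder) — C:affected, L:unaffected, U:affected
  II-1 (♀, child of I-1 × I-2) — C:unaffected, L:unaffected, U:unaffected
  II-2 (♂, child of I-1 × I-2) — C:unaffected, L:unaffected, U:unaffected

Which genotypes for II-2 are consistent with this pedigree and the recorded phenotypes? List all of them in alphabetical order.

II-2 ∈ {Cc LL Uu, Cc Ll Uu}

C/I-1 un ·: CC|Cc
C/I-2 aff ·: cc
C/II-1 un I-1×I-2: Cc
C/II-2 un I-1×I-2: Cc
⇒ C over [I-1,I-2,II-1,II-2]: 2 consistent
L/I-1 un ·: LL|Ll
L/I-2 un ·: LL|Ll
L/II-1 un I-1×I-2: LL|Ll
L/II-2 un I-1×I-2: LL|Ll
⇒ L over [I-1,I-2,II-1,II-2]: 13 consistent
U/I-1 ? ·: UU|Uu
U/I-2 aff ·: uu
U/II-1 un I-1×I-2: Uu
U/II-2 un I-1×I-2: Uu
⇒ U over [I-1,I-2,II-1,II-2]: 2 consistent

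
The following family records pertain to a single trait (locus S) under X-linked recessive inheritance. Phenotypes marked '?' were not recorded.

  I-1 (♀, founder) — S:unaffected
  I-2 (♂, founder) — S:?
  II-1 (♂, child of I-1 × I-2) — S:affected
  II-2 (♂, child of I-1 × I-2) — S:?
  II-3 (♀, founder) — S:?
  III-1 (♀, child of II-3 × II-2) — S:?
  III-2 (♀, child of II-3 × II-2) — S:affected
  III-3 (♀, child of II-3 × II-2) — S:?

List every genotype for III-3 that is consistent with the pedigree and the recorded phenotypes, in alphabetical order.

III-3 ∈ {X^SX^s, X^sX^s}

S/I-1 un ·: X^SX^s
S/I-2 ? ·: X^SY|X^sY
S/II-1 aff I-1×I-2: X^sY
S/II-2 ? I-1×I-2: X^sY
S/II-3 ? ·: X^SX^s|X^sX^s
S/III-1 ? II-3×II-2: X^SX^s|X^sX^s
S/III-2 aff II-3×II-2: X^sX^s
S/III-3 ? II-3×II-2: X^SX^s|X^sX^s
⇒ S over [I-1,I-2,II-1,II-2,II-3,III-1,III-2,III-3]: 10 consistent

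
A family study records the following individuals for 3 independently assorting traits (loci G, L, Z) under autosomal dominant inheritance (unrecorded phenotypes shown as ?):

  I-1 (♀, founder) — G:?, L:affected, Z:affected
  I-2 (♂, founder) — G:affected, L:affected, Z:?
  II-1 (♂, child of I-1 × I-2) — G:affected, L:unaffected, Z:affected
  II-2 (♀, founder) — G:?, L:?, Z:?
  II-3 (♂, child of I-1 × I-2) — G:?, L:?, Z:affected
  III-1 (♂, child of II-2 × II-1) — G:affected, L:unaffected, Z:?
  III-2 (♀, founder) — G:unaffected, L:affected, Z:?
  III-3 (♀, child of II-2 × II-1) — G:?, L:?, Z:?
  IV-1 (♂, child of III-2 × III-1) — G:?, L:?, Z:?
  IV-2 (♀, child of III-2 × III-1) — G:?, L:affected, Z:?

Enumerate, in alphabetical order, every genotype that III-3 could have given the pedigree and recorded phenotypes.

G/I-1 ? ·: gg|Gg|GG
G/I-2 aff ·: Gg|GG
G/II-1 aff I-1×I-2: Gg|GG
G/II-2 ? ·: gg|Gg|GG
G/II-3 ? I-1×I-2: gg|Gg|GG
G/III-1 aff II-2×II-1: Gg|GG
G/III-2 un ·: gg
G/III-3 ? II-2×II-1: gg|Gg|GG
G/IV-1 ? III-2×III-1: gg|Gg
G/IV-2 ? III-2×III-1: gg|Gg
⇒ G over [I-1,I-2,II-1,II-2,II-3,III-1,III-2,III-3,IV-1,IV-2]: 450 consistent
L/I-1 aff ·: Ll
L/I-2 aff ·: Ll
L/II-1 un I-1×I-2: ll
L/II-2 ? ·: ll|Ll
L/II-3 ? I-1×I-2: ll|Ll|LL
L/III-1 un II-2×II-1: ll
L/III-2 aff ·: Ll|LL
L/III-3 ? II-2×II-1: ll|Ll
L/IV-1 ? III-2×III-1: ll|Ll
L/IV-2 aff III-2×III-1: Ll
⇒ L over [I-1,I-2,II-1,II-2,II-3,III-1,III-2,III-3,IV-1,IV-2]: 27 consistent
Z/I-1 aff ·: Zz|ZZ
Z/I-2 ? ·: zz|Zz|ZZ
Z/II-1 aff I-1×I-2: Zz|ZZ
Z/II-2 ? ·: zz|Zz|ZZ
Z/II-3 aff I-1×I-2: Zz|ZZ
Z/III-1 ? II-2×II-1: zz|Zz|ZZ
Z/III-2 ? ·: zz|Zz|ZZ
Z/III-3 ? II-2×II-1: zz|Zz|ZZ
Z/IV-1 ? III-2×III-1: zz|Zz|ZZ
Z/IV-2 ? III-2×III-1: zz|Zz|ZZ
⇒ Z over [I-1,I-2,II-1,II-2,II-3,III-1,III-2,III-3,IV-1,IV-2]: 1915 consistent

III-3 ∈ {GG Ll ZZ, GG Ll Zz, GG Ll zz, GG ll ZZ, GG ll Zz, GG ll zz, Gg Ll ZZ, Gg Ll Zz, Gg Ll zz, Gg ll ZZ, Gg ll Zz, Gg ll zz, gg Ll ZZ, gg Ll Zz, gg Ll zz, gg ll ZZ, gg ll Zz, gg ll zz}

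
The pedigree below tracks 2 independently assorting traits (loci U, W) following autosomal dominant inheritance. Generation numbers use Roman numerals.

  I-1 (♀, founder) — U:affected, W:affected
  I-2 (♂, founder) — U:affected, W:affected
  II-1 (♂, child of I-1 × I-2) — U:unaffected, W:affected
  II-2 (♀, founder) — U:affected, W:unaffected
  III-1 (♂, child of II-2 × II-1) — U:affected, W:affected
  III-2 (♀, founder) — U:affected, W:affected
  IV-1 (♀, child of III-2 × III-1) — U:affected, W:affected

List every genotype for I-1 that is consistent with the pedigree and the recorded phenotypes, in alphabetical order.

I-1 ∈ {Uu WW, Uu Ww}

U/I-1 aff ·: Uu
U/I-2 aff ·: Uu
U/II-1 un I-1×I-2: uu
U/II-2 aff ·: Uu|UU
U/III-1 aff II-2×II-1: Uu
U/III-2 aff ·: Uu|UU
U/IV-1 aff III-2×III-1: Uu|UU
⇒ U over [I-1,I-2,II-1,II-2,III-1,III-2,IV-1]: 8 consistent
W/I-1 aff ·: Ww|WW
W/I-2 aff ·: Ww|WW
W/II-1 aff I-1×I-2: Ww|WW
W/II-2 un ·: ww
W/III-1 aff II-2×II-1: Ww
W/III-2 aff ·: Ww|WW
W/IV-1 aff III-2×III-1: Ww|WW
⇒ W over [I-1,I-2,II-1,II-2,III-1,III-2,IV-1]: 28 consistent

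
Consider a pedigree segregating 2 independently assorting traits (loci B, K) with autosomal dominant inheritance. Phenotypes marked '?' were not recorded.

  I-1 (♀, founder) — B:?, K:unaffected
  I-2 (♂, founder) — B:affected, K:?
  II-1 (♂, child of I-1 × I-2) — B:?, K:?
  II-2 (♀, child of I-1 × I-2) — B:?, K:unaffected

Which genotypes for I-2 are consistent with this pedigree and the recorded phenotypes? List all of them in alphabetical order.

I-2 ∈ {BB Kk, BB kk, Bb Kk, Bb kk}

B/I-1 ? ·: bb|Bb|BB
B/I-2 aff ·: Bb|BB
B/II-1 ? I-1×I-2: bb|Bb|BB
B/II-2 ? I-1×I-2: bb|Bb|BB
⇒ B over [I-1,I-2,II-1,II-2]: 23 consistent
K/I-1 un ·: kk
K/I-2 ? ·: kk|Kk
K/II-1 ? I-1×I-2: kk|Kk
K/II-2 un I-1×I-2: kk
⇒ K over [I-1,I-2,II-1,II-2]: 3 consistent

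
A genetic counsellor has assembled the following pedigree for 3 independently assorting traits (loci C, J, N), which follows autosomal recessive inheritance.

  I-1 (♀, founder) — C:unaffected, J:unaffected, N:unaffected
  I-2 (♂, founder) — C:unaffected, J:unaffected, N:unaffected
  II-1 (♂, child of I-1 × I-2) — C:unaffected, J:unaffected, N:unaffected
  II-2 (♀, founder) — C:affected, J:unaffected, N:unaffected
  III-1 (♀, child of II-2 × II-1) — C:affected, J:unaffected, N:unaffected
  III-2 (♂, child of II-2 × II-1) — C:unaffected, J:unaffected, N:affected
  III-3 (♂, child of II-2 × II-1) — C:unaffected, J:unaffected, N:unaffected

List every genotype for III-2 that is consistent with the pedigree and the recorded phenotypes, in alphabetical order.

C/I-1 un ·: CC|Cc
C/I-2 un ·: CC|Cc
C/II-1 un I-1×I-2: Cc
C/II-2 aff ·: cc
C/III-1 aff II-2×II-1: cc
C/III-2 un II-2×II-1: Cc
C/III-3 un II-2×II-1: Cc
⇒ C over [I-1,I-2,II-1,II-2,III-1,III-2,III-3]: 3 consistent
J/I-1 un ·: JJ|Jj
J/I-2 un ·: JJ|Jj
J/II-1 un I-1×I-2: JJ|Jj
J/II-2 un ·: JJ|Jj
J/III-1 un II-2×II-1: JJ|Jj
J/III-2 un II-2×II-1: JJ|Jj
J/III-3 un II-2×II-1: JJ|Jj
⇒ J over [I-1,I-2,II-1,II-2,III-1,III-2,III-3]: 84 consistent
N/I-1 un ·: NN|Nn
N/I-2 un ·: NN|Nn
N/II-1 un I-1×I-2: Nn
N/II-2 un ·: Nn
N/III-1 un II-2×II-1: NN|Nn
N/III-2 aff II-2×II-1: nn
N/III-3 un II-2×II-1: NN|Nn
⇒ N over [I-1,I-2,II-1,II-2,III-1,III-2,III-3]: 12 consistent

III-2 ∈ {Cc JJ nn, Cc Jj nn}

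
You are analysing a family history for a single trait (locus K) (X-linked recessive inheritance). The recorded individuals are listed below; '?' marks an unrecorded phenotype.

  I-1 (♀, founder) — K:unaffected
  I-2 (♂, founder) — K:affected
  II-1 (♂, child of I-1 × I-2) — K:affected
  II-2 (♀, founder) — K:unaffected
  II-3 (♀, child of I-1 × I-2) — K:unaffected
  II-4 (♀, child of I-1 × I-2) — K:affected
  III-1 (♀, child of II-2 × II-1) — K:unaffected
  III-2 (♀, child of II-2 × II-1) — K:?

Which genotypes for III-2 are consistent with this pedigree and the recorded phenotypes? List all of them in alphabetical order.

K/I-1 un ·: X^KX^k
K/I-2 aff ·: X^kY
K/II-1 aff I-1×I-2: X^kY
K/II-2 un ·: X^KX^K|X^KX^k
K/II-3 un I-1×I-2: X^KX^k
K/II-4 aff I-1×I-2: X^kX^k
K/III-1 un II-2×II-1: X^KX^k
K/III-2 ? II-2×II-1: X^KX^k|X^kX^k
⇒ K over [I-1,I-2,II-1,II-2,II-3,II-4,III-1,III-2]: 3 consistent

III-2 ∈ {X^KX^k, X^kX^k}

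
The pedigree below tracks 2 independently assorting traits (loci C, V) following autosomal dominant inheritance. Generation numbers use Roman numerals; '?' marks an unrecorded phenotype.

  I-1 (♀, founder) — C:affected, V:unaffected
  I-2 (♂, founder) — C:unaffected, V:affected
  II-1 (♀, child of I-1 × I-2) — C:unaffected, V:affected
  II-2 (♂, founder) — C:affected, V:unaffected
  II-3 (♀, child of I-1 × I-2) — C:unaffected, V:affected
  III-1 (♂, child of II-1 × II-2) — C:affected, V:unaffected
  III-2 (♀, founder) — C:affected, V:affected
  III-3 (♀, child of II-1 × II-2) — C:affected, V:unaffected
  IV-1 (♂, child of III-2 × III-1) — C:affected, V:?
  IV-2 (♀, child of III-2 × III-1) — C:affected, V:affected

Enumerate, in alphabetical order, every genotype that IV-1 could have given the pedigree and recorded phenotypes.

C/I-1 aff ·: Cc
C/I-2 un ·: cc
C/II-1 un I-1×I-2: cc
C/II-2 aff ·: Cc|CC
C/II-3 un I-1×I-2: cc
C/III-1 aff II-1×II-2: Cc
C/III-2 aff ·: Cc|CC
C/III-3 aff II-1×II-2: Cc
C/IV-1 aff III-2×III-1: Cc|CC
C/IV-2 aff III-2×III-1: Cc|CC
⇒ C over [I-1,I-2,II-1,II-2,II-3,III-1,III-2,III-3,IV-1,IV-2]: 16 consistent
V/I-1 un ·: vv
V/I-2 aff ·: Vv|VV
V/II-1 aff I-1×I-2: Vv
V/II-2 un ·: vv
V/II-3 aff I-1×I-2: Vv
V/III-1 un II-1×II-2: vv
V/III-2 aff ·: Vv|VV
V/III-3 un II-1×II-2: vv
V/IV-1 ? III-2×III-1: vv|Vv
V/IV-2 aff III-2×III-1: Vv
⇒ V over [I-1,I-2,II-1,II-2,II-3,III-1,III-2,III-3,IV-1,IV-2]: 6 consistent

IV-1 ∈ {CC Vv, CC vv, Cc Vv, Cc vv}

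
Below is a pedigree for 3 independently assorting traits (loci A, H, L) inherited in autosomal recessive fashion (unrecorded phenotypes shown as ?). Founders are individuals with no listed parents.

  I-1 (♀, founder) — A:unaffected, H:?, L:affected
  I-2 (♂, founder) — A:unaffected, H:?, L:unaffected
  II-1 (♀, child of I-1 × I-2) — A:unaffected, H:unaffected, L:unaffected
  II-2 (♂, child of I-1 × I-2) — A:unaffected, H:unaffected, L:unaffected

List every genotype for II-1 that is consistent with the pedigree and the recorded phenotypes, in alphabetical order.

A/I-1 un ·: AA|Aa
A/I-2 un ·: AA|Aa
A/II-1 un I-1×I-2: AA|Aa
A/II-2 un I-1×I-2: AA|Aa
⇒ A over [I-1,I-2,II-1,II-2]: 13 consistent
H/I-1 ? ·: HH|Hh|hh
H/I-2 ? ·: HH|Hh|hh
H/II-1 un I-1×I-2: HH|Hh
H/II-2 un I-1×I-2: HH|Hh
⇒ H over [I-1,I-2,II-1,II-2]: 17 consistent
L/I-1 aff ·: ll
L/I-2 un ·: LL|Ll
L/II-1 un I-1×I-2: Ll
L/II-2 un I-1×I-2: Ll
⇒ L over [I-1,I-2,II-1,II-2]: 2 consistent

II-1 ∈ {AA HH Ll, AA Hh Ll, Aa HH Ll, Aa Hh Ll}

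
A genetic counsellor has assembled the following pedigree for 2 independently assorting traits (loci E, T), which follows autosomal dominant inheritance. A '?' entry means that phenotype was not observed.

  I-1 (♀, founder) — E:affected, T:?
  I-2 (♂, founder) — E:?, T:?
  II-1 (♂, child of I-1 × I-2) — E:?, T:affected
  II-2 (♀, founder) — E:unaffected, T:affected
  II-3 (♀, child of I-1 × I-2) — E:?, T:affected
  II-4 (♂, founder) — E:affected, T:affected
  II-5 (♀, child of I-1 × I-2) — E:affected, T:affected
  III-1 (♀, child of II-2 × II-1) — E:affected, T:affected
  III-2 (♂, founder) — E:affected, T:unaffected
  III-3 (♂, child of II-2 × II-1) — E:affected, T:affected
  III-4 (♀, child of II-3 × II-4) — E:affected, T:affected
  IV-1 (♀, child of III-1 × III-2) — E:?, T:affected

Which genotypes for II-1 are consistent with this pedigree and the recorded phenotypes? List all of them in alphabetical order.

E/I-1 aff ·: Ee|EE
E/I-2 ? ·: ee|Ee|EE
E/II-1 ? I-1×I-2: Ee|EE
E/II-2 un ·: ee
E/II-3 ? I-1×I-2: ee|Ee|EE
E/II-4 aff ·: Ee|EE
E/II-5 aff I-1×I-2: Ee|EE
E/III-1 aff II-2×II-1: Ee
E/III-2 aff ·: Ee|EE
E/III-3 aff II-2×II-1: Ee
E/III-4 aff II-3×II-4: Ee|EE
E/IV-1 ? III-1×III-2: ee|Ee|EE
⇒ E over [I-1,I-2,II-1,II-2,II-3,II-4,II-5,III-1,III-2,III-3,III-4,IV-1]: 525 consistent
T/I-1 ? ·: tt|Tt|TT
T/I-2 ? ·: tt|Tt|TT
T/II-1 aff I-1×I-2: Tt|TT
T/II-2 aff ·: Tt|TT
T/II-3 aff I-1×I-2: Tt|TT
T/II-4 aff ·: Tt|TT
T/II-5 aff I-1×I-2: Tt|TT
T/III-1 aff II-2×II-1: Tt|TT
T/III-2 un ·: tt
T/III-3 aff II-2×II-1: Tt|TT
T/III-4 aff II-3×II-4: Tt|TT
T/IV-1 aff III-1×III-2: Tt
⇒ T over [I-1,I-2,II-1,II-2,II-3,II-4,II-5,III-1,III-2,III-3,III-4,IV-1]: 689 consistent

II-1 ∈ {EE TT, EE Tt, Ee TT, Ee Tt}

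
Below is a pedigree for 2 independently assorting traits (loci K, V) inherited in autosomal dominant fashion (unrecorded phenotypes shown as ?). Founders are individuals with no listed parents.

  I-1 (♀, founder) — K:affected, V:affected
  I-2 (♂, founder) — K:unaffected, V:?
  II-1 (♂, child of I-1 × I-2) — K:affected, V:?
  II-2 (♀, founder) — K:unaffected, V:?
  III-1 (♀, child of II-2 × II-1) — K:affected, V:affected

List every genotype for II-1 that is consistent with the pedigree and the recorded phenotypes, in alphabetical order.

II-1 ∈ {Kk VV, Kk Vv, Kk vv}

K/I-1 aff ·: Kk|KK
K/I-2 un ·: kk
K/II-1 aff I-1×I-2: Kk
K/II-2 un ·: kk
K/III-1 aff II-2×II-1: Kk
⇒ K over [I-1,I-2,II-1,II-2,III-1]: 2 consistent
V/I-1 aff ·: Vv|VV
V/I-2 ? ·: vv|Vv|VV
V/II-1 ? I-1×I-2: vv|Vv|VV
V/II-2 ? ·: vv|Vv|VV
V/III-1 aff II-2×II-1: Vv|VV
⇒ V over [I-1,I-2,II-1,II-2,III-1]: 45 consistent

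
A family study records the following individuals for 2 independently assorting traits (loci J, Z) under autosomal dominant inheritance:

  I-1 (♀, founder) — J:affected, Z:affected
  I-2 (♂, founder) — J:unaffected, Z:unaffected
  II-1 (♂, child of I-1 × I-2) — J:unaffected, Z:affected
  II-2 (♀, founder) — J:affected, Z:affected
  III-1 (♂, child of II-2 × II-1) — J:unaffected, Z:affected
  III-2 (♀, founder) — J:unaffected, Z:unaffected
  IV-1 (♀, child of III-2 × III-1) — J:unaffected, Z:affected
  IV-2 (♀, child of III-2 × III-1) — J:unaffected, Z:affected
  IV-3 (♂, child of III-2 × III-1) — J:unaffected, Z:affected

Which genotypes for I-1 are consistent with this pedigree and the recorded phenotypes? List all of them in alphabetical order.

J/I-1 aff ·: Jj
J/I-2 un ·: jj
J/II-1 un I-1×I-2: jj
J/II-2 aff ·: Jj
J/III-1 un II-2×II-1: jj
J/III-2 un ·: jj
J/IV-1 un III-2×III-1: jj
J/IV-2 un III-2×III-1: jj
J/IV-3 un III-2×III-1: jj
⇒ J over [I-1,I-2,II-1,II-2,III-1,III-2,IV-1,IV-2,IV-3]: 1 consistent
Z/I-1 aff ·: Zz|ZZ
Z/I-2 un ·: zz
Z/II-1 aff I-1×I-2: Zz
Z/II-2 aff ·: Zz|ZZ
Z/III-1 aff II-2×II-1: Zz|ZZ
Z/III-2 un ·: zz
Z/IV-1 aff III-2×III-1: Zz
Z/IV-2 aff III-2×III-1: Zz
Z/IV-3 aff III-2×III-1: Zz
⇒ Z over [I-1,I-2,II-1,II-2,III-1,III-2,IV-1,IV-2,IV-3]: 8 consistent

I-1 ∈ {Jj ZZ, Jj Zz}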